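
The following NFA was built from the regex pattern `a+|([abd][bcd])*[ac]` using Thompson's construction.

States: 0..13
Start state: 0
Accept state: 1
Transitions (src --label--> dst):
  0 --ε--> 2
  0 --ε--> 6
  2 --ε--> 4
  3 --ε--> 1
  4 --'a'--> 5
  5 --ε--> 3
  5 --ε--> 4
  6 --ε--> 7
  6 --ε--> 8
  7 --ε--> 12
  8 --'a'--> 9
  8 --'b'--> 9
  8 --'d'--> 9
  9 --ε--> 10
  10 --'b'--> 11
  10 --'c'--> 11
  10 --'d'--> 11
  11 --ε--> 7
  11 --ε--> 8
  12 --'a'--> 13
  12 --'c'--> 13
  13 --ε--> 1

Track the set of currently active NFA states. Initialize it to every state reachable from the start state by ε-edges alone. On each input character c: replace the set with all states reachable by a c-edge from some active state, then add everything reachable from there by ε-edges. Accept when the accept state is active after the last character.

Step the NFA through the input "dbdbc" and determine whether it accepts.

Answer: ACCEPT

Steps:
S₀ = ε-closure({0}) = {0,2,4,6,7,8,12}
'd' @ 1: {9,10}
'b' @ 2: {7,8,11,12}
'd' @ 3: {9,10}
'b' @ 4: {7,8,11,12}
'c' @ 5: {1,13}  ✓accept
final: {1,13}; accept 1 in set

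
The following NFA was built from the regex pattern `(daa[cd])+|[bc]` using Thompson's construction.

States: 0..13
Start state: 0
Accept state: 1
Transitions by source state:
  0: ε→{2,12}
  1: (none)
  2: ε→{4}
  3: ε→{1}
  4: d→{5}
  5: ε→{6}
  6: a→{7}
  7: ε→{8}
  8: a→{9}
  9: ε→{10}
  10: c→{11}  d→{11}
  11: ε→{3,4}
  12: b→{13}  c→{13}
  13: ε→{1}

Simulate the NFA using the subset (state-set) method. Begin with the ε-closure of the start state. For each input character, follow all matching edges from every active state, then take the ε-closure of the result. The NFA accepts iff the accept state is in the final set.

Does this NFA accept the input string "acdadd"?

Answer: REJECT

Steps:
start: ε-closure({0}) = {0,2,4,12}
'a' @ 1: {}  — state set empty
rest 'cdadd' ignored (set empty)
final: {}; accept 1 not in set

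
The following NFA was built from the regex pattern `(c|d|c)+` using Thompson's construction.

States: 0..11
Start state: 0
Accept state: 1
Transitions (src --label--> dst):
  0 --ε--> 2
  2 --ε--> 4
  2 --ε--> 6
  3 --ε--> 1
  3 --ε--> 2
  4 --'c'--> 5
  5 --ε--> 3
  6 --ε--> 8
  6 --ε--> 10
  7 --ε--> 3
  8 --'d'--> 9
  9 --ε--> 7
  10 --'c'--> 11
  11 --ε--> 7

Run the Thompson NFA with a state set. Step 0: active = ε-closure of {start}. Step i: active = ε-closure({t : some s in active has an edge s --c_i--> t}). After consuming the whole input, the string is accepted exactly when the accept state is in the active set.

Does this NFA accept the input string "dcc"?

initial (ε-close {0}): {0,2,4,6,8,10}
'd' @ 1: {1,2,3,4,6,7,8,9,10}  [accepting]
'c' @ 2: {1,2,3,4,5,6,7,8,10,11}  [accepting]
'c' @ 3: {1,2,3,4,5,6,7,8,10,11}  [accepting]
final: {1,2,3,4,5,6,7,8,10,11}; accept 1 in set

Answer: ACCEPT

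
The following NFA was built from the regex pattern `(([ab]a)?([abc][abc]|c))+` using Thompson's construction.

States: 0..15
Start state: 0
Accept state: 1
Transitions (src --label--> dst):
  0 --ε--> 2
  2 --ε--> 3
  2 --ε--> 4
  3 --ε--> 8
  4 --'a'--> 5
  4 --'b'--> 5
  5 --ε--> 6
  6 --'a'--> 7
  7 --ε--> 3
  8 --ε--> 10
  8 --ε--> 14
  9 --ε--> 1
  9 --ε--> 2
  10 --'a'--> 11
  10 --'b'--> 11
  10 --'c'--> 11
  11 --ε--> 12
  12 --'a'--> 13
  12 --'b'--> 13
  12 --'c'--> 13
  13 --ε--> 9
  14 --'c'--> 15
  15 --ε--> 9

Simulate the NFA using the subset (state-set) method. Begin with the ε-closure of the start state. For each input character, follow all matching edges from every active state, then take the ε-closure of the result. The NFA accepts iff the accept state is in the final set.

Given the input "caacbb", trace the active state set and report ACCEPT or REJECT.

initial (ε-close {0}): {0,2,3,4,8,10,14}
'c' @ 1: {1,2,3,4,8,9,10,11,12,14,15}  [accepting]
'a' @ 2: {1,2,3,4,5,6,8,9,10,11,12,13,14}  [accepting]
'a' @ 3: {1,2,3,4,5,6,7,8,9,10,11,12,13,14}  [accepting]
'c' @ 4: {1,2,3,4,8,9,10,11,12,13,14,15}  [accepting]
'b' @ 5: {1,2,3,4,5,6,8,9,10,11,12,13,14}  [accepting]
'b' @ 6: {1,2,3,4,5,6,8,9,10,11,12,13,14}  [accepting]
final: {1,2,3,4,5,6,8,9,10,11,12,13,14}; accept 1 in set

Answer: ACCEPT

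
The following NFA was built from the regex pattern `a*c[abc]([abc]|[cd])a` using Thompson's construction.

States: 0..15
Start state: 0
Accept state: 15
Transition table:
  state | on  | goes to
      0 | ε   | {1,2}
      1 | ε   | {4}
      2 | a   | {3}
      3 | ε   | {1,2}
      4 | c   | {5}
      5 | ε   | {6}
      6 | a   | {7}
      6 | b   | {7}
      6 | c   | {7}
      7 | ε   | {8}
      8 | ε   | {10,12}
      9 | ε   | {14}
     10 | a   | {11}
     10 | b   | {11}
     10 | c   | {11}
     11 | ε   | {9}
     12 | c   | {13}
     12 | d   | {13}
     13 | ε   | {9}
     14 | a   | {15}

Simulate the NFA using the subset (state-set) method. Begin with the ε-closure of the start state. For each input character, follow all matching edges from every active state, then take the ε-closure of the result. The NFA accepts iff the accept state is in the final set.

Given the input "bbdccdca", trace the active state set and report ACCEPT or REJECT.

Answer: REJECT

Trace:
initial (ε-close {0}): {0,1,2,4}
'b' @ 1: {}  — dead — no transitions
rest 'bdccdca' ignored (set empty)
final: {}; accept 15 not in set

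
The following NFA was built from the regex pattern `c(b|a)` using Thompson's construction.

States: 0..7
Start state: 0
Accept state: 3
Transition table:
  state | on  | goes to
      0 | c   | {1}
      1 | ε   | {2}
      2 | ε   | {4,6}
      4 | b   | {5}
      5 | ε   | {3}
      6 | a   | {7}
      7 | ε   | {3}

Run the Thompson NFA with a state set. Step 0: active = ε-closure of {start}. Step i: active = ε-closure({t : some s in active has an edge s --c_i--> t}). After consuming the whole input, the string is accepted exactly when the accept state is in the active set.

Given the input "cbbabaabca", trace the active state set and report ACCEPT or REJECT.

Answer: REJECT

Trace:
start: ε-closure({0}) = {0}
'c' @ 1: {1,2,4,6}
'b' @ 2: {3,5}  (accept∈set)
'b' @ 3: {}  — state set empty
rest 'abaabca' ignored (set empty)
after full input: {}  (accept=3 not in)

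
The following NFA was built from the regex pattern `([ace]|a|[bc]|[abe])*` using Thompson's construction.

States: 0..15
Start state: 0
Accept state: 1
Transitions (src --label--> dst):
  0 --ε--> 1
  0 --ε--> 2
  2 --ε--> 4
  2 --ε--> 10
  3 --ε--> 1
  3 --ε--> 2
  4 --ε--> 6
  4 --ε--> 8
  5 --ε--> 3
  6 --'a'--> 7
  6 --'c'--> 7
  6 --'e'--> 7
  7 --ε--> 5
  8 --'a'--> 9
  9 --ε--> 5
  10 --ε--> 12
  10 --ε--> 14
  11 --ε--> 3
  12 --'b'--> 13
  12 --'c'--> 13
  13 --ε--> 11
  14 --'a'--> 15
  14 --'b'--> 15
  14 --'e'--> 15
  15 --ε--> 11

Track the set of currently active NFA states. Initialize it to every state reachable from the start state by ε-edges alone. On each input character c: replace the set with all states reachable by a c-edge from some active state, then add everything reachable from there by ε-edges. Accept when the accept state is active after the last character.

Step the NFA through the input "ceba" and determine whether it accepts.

Answer: ACCEPT

Derivation:
initial (ε-close {0}): {0,1,2,4,6,8,10,12,14}
'c' @ 1: {1,2,3,4,5,6,7,8,10,11,12,13,14}  (accept∈set)
'e' @ 2: {1,2,3,4,5,6,7,8,10,11,12,14,15}  (accept∈set)
'b' @ 3: {1,2,3,4,6,8,10,11,12,13,14,15}  (accept∈set)
'a' @ 4: {1,2,3,4,5,6,7,8,9,10,11,12,14,15}  (accept∈set)
final: {1,2,3,4,5,6,7,8,9,10,11,12,14,15}; accept 1 in set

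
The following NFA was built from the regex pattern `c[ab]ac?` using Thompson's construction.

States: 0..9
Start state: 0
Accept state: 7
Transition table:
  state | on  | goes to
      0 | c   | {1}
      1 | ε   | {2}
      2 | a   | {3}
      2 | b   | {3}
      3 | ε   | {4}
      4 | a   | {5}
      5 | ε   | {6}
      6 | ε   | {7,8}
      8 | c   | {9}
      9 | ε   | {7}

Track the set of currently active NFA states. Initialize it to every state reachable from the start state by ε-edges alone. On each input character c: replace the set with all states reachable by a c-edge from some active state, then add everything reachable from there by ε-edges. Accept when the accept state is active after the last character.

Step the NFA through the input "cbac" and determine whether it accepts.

initial (ε-close {0}): {0}
'c' @ 1: {1,2}
'b' @ 2: {3,4}
'a' @ 3: {5,6,7,8}  (accept∈set)
'c' @ 4: {7,9}  (accept∈set)
final: {7,9}; accept 7 in set

Answer: ACCEPT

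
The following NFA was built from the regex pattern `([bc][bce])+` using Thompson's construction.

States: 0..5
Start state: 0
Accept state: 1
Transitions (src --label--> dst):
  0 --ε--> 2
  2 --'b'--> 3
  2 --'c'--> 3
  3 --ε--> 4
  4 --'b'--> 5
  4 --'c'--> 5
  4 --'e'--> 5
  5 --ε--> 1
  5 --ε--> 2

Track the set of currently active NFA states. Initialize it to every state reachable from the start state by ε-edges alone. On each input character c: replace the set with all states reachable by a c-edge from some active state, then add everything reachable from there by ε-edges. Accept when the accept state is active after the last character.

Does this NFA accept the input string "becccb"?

initial (ε-close {0}): {0,2}
'b' @ 1: {3,4}
'e' @ 2: {1,2,5}  ✓accept
'c' @ 3: {3,4}
'c' @ 4: {1,2,5}  ✓accept
'c' @ 5: {3,4}
'b' @ 6: {1,2,5}  ✓accept
final: {1,2,5}; accept 1 in set

Answer: ACCEPT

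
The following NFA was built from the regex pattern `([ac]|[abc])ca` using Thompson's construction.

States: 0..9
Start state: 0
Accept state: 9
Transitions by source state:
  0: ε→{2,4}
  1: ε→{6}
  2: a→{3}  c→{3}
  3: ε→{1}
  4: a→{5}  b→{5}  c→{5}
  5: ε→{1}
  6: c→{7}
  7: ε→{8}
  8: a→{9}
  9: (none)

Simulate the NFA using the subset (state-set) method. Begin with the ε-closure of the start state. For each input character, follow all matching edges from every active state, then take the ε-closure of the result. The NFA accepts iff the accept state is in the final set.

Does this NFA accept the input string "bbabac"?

S₀ = ε-closure({0}) = {0,2,4}
'b' @ 1: {1,5,6}
'b' @ 2: {}  — no active states
rest 'abac' ignored (set empty)
end set {} — state 9 not in

Answer: REJECT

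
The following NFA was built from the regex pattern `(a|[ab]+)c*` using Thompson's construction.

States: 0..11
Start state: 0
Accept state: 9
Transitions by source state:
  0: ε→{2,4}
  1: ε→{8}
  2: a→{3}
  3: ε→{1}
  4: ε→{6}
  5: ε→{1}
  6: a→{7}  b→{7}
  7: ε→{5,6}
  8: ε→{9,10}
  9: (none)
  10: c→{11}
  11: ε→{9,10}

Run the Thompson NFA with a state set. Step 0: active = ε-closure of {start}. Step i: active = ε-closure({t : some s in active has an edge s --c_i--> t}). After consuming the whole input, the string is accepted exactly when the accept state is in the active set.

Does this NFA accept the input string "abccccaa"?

initial (ε-close {0}): {0,2,4,6}
'a' @ 1: {1,3,5,6,7,8,9,10}  [accepting]
'b' @ 2: {1,5,6,7,8,9,10}  [accepting]
'c' @ 3: {9,10,11}  [accepting]
'c' @ 4: {9,10,11}  [accepting]
'c' @ 5: {9,10,11}  [accepting]
'c' @ 6: {9,10,11}  [accepting]
'a' @ 7: {}  — no active states
rest 'a' ignored (set empty)
final: {}; accept 9 not in set

Answer: REJECT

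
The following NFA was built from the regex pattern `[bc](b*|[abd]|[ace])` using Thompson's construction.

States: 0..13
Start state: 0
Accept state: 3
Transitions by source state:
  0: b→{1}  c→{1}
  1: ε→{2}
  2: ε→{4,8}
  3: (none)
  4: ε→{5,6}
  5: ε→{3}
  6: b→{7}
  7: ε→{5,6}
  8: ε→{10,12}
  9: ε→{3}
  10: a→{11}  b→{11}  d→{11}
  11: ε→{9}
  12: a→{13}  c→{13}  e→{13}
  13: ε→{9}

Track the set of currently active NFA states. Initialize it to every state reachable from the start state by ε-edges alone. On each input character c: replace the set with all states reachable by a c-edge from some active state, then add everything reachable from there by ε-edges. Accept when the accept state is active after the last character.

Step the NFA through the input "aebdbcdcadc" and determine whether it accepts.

Answer: REJECT

Derivation:
start: ε-closure({0}) = {0}
'a' @ 1: {}  — no active states
rest 'ebdbcdcadc' ignored (set empty)
final: {}; accept 3 not in set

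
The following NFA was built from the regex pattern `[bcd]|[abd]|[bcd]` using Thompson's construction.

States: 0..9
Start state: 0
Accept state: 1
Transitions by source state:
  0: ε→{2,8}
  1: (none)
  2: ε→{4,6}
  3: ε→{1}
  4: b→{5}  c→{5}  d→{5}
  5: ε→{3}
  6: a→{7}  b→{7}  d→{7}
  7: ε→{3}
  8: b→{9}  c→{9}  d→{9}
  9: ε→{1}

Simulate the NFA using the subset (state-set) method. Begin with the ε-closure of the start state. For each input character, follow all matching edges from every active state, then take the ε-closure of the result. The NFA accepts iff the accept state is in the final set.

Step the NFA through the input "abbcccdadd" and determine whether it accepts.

S₀ = ε-closure({0}) = {0,2,4,6,8}
'a' @ 1: {1,3,7}  ✓accept
'b' @ 2: {}  — dead — no transitions
rest 'bcccdadd' ignored (set empty)
final: {}; accept 1 not in set

Answer: REJECT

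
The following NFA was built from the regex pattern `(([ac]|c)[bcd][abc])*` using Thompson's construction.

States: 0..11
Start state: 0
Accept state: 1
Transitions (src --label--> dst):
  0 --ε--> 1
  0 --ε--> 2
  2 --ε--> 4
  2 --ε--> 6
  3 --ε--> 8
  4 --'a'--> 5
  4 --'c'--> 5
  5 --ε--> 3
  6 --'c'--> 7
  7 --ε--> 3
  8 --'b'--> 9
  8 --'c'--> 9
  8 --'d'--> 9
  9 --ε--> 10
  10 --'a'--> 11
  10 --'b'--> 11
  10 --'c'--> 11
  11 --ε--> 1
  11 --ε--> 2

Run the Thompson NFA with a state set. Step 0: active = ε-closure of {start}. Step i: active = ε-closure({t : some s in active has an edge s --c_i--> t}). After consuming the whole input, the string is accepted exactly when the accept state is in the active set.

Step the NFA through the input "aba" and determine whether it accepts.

start: ε-closure({0}) = {0,1,2,4,6}
'a' @ 1: {3,5,8}
'b' @ 2: {9,10}
'a' @ 3: {1,2,4,6,11}  (accept∈set)
after full input: {1,2,4,6,11}  (accept=1 in)

Answer: ACCEPT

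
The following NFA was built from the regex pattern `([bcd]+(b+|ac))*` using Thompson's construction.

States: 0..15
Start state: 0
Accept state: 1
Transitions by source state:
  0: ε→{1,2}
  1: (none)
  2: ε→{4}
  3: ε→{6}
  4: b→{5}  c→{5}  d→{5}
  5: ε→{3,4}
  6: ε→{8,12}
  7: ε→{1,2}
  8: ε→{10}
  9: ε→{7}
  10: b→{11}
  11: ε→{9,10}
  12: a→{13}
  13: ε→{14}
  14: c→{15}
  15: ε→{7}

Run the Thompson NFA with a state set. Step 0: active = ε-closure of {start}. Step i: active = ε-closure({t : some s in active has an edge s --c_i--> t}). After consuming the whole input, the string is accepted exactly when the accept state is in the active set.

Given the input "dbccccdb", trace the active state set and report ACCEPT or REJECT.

Answer: ACCEPT

Trace:
S₀ = ε-closure({0}) = {0,1,2,4}
'd' @ 1: {3,4,5,6,8,10,12}
'b' @ 2: {1,2,3,4,5,6,7,8,9,10,11,12}  [accepting]
'c' @ 3: {3,4,5,6,8,10,12}
'c' @ 4: {3,4,5,6,8,10,12}
'c' @ 5: {3,4,5,6,8,10,12}
'c' @ 6: {3,4,5,6,8,10,12}
'd' @ 7: {3,4,5,6,8,10,12}
'b' @ 8: {1,2,3,4,5,6,7,8,9,10,11,12}  [accepting]
after full input: {1,2,3,4,5,6,7,8,9,10,11,12}  (accept=1 in)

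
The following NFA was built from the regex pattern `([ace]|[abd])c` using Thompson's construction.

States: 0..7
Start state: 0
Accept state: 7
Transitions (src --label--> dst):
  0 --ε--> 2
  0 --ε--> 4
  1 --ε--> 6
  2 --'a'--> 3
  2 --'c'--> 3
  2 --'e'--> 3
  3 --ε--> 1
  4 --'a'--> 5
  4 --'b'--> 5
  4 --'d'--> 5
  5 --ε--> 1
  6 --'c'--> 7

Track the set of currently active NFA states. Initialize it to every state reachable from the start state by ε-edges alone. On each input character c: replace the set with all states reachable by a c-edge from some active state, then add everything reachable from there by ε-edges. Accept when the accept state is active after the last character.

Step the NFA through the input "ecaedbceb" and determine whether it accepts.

start: ε-closure({0}) = {0,2,4}
'e' @ 1: {1,3,6}
'c' @ 2: {7}  ✓accept
'a' @ 3: {}  — no active states
rest 'edbceb' ignored (set empty)
final: {}; accept 7 not in set

Answer: REJECT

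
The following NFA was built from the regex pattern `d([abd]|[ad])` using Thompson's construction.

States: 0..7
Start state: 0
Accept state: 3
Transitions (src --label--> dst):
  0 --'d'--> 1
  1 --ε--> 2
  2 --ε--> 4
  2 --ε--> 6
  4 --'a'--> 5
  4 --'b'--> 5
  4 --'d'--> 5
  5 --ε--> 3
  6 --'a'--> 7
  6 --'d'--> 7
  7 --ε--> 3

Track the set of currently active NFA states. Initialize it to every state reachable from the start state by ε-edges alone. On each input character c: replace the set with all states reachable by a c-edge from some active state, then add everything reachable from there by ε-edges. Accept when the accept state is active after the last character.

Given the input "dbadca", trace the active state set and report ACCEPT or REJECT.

Answer: REJECT

Steps:
initial (ε-close {0}): {0}
'd' @ 1: {1,2,4,6}
'b' @ 2: {3,5}  [accepting]
'a' @ 3: {}  — no active states
rest 'dca' ignored (set empty)
end set {} — state 3 not in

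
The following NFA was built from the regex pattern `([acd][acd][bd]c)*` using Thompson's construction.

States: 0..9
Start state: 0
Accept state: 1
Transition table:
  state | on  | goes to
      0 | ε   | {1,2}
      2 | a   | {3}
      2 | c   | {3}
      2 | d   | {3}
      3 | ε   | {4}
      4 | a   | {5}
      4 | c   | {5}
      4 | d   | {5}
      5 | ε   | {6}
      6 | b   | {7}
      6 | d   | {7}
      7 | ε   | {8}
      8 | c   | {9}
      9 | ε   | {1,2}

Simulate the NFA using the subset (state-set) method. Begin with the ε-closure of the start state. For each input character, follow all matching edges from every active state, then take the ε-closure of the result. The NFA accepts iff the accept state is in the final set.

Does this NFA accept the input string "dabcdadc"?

initial (ε-close {0}): {0,1,2}
'd' @ 1: {3,4}
'a' @ 2: {5,6}
'b' @ 3: {7,8}
'c' @ 4: {1,2,9}  [accepting]
'd' @ 5: {3,4}
'a' @ 6: {5,6}
'd' @ 7: {7,8}
'c' @ 8: {1,2,9}  [accepting]
end set {1,2,9} — state 1 in

Answer: ACCEPT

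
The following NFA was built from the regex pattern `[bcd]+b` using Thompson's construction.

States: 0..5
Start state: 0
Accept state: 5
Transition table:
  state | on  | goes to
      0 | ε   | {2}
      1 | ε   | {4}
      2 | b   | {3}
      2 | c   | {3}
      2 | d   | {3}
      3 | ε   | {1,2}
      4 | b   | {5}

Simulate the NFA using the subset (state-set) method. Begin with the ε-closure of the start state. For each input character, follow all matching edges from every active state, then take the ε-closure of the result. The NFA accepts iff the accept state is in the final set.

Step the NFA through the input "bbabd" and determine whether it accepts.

Answer: REJECT

Steps:
start: ε-closure({0}) = {0,2}
'b' @ 1: {1,2,3,4}
'b' @ 2: {1,2,3,4,5}  [accepting]
'a' @ 3: {}  — dead — no transitions
rest 'bd' ignored (set empty)
after full input: {}  (accept=5 not in)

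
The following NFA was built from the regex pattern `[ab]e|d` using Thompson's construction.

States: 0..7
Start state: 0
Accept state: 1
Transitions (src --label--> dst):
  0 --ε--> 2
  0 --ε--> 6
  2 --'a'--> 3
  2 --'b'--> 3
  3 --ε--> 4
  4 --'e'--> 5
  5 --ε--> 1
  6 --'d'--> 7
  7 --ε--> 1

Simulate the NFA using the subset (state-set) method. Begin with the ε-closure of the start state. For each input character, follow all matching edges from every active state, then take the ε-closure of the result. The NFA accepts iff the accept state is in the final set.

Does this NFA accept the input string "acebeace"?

Answer: REJECT

Steps:
start: ε-closure({0}) = {0,2,6}
'a' @ 1: {3,4}
'c' @ 2: {}  — no active states
rest 'ebeace' ignored (set empty)
final: {}; accept 1 not in set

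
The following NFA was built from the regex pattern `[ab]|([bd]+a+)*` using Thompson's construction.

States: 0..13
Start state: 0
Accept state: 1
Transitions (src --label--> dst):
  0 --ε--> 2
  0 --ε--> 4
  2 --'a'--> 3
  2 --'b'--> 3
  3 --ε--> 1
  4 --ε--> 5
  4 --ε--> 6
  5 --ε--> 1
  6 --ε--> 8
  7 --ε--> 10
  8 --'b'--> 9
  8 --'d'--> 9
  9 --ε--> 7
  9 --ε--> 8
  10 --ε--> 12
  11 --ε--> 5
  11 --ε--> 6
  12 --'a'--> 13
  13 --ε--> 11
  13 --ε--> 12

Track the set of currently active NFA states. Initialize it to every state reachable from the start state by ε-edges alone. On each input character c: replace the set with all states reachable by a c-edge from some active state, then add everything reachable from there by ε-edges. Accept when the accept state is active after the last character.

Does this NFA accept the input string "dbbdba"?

start: ε-closure({0}) = {0,1,2,4,5,6,8}
'd' @ 1: {7,8,9,10,12}
'b' @ 2: {7,8,9,10,12}
'b' @ 3: {7,8,9,10,12}
'd' @ 4: {7,8,9,10,12}
'b' @ 5: {7,8,9,10,12}
'a' @ 6: {1,5,6,8,11,12,13}  [accepting]
after full input: {1,5,6,8,11,12,13}  (accept=1 in)

Answer: ACCEPT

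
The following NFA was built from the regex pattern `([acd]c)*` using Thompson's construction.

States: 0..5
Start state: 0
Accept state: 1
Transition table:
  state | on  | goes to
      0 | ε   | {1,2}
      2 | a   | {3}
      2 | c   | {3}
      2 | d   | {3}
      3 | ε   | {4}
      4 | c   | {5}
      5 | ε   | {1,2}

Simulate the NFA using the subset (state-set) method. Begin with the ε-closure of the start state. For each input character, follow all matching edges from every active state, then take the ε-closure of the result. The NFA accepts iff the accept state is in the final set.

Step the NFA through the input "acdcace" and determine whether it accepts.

Answer: REJECT

Trace:
S₀ = ε-closure({0}) = {0,1,2}
'a' @ 1: {3,4}
'c' @ 2: {1,2,5}  [accepting]
'd' @ 3: {3,4}
'c' @ 4: {1,2,5}  [accepting]
'a' @ 5: {3,4}
'c' @ 6: {1,2,5}  [accepting]
'e' @ 7: {}  — state set empty
end set {} — state 1 not in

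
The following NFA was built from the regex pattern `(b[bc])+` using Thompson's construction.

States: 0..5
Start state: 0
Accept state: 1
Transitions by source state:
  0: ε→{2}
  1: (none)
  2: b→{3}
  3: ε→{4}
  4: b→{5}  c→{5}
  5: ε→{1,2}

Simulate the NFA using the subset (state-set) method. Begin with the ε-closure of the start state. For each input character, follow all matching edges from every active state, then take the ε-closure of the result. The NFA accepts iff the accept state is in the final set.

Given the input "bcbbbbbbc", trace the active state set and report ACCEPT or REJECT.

Answer: REJECT

Steps:
start: ε-closure({0}) = {0,2}
'b' @ 1: {3,4}
'c' @ 2: {1,2,5}  ✓accept
'b' @ 3: {3,4}
'b' @ 4: {1,2,5}  ✓accept
'b' @ 5: {3,4}
'b' @ 6: {1,2,5}  ✓accept
'b' @ 7: {3,4}
'b' @ 8: {1,2,5}  ✓accept
'c' @ 9: {}  — state set empty
after full input: {}  (accept=1 not in)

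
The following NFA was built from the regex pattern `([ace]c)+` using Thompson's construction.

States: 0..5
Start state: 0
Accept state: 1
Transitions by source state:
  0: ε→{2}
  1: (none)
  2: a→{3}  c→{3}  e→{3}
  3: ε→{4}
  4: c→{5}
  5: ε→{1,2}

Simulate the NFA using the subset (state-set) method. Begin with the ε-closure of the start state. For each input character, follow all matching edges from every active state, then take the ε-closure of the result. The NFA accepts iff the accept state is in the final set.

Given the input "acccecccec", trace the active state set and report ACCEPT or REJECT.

Answer: ACCEPT

Derivation:
S₀ = ε-closure({0}) = {0,2}
'a' @ 1: {3,4}
'c' @ 2: {1,2,5}  (accept∈set)
'c' @ 3: {3,4}
'c' @ 4: {1,2,5}  (accept∈set)
'e' @ 5: {3,4}
'c' @ 6: {1,2,5}  (accept∈set)
'c' @ 7: {3,4}
'c' @ 8: {1,2,5}  (accept∈set)
'e' @ 9: {3,4}
'c' @ 10: {1,2,5}  (accept∈set)
after full input: {1,2,5}  (accept=1 in)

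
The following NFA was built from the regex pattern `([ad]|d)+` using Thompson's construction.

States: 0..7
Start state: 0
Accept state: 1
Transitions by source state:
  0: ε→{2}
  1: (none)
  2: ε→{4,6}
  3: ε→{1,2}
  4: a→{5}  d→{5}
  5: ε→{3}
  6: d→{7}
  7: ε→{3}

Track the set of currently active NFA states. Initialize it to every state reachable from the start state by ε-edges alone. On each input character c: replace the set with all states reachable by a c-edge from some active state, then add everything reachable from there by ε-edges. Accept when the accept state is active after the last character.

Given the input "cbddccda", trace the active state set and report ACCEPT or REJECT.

initial (ε-close {0}): {0,2,4,6}
'c' @ 1: {}  — state set empty
rest 'bddccda' ignored (set empty)
end set {} — state 1 not in

Answer: REJECT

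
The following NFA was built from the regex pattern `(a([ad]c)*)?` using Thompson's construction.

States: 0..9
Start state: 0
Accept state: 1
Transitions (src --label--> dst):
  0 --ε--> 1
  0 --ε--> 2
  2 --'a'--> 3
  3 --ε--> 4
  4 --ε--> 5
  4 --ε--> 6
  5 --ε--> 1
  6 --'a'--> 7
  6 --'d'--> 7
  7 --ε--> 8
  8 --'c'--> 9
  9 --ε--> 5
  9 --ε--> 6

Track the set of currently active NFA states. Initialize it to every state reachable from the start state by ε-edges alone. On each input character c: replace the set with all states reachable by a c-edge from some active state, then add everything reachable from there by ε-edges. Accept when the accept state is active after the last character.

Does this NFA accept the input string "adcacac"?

Answer: ACCEPT

Derivation:
start: ε-closure({0}) = {0,1,2}
'a' @ 1: {1,3,4,5,6}  (accept∈set)
'd' @ 2: {7,8}
'c' @ 3: {1,5,6,9}  (accept∈set)
'a' @ 4: {7,8}
'c' @ 5: {1,5,6,9}  (accept∈set)
'a' @ 6: {7,8}
'c' @ 7: {1,5,6,9}  (accept∈set)
final: {1,5,6,9}; accept 1 in set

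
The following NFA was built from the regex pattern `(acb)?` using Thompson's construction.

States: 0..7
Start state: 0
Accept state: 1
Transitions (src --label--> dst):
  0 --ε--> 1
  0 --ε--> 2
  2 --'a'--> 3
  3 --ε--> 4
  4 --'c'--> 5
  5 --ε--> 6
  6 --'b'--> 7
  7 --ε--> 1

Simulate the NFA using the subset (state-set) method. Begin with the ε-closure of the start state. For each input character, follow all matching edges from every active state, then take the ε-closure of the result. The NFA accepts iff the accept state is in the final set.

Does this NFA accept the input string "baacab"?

Answer: REJECT

Derivation:
start: ε-closure({0}) = {0,1,2}
'b' @ 1: {}  — dead — no transitions
rest 'aacab' ignored (set empty)
end set {} — state 1 not in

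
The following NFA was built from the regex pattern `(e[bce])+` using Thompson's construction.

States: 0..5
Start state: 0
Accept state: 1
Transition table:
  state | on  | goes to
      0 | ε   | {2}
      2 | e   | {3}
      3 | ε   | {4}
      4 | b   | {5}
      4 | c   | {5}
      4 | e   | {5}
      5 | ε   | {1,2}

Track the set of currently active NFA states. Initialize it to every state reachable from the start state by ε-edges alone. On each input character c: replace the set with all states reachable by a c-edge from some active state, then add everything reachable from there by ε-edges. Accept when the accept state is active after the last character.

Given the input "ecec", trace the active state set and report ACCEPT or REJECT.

initial (ε-close {0}): {0,2}
'e' @ 1: {3,4}
'c' @ 2: {1,2,5}  ✓accept
'e' @ 3: {3,4}
'c' @ 4: {1,2,5}  ✓accept
end set {1,2,5} — state 1 in

Answer: ACCEPT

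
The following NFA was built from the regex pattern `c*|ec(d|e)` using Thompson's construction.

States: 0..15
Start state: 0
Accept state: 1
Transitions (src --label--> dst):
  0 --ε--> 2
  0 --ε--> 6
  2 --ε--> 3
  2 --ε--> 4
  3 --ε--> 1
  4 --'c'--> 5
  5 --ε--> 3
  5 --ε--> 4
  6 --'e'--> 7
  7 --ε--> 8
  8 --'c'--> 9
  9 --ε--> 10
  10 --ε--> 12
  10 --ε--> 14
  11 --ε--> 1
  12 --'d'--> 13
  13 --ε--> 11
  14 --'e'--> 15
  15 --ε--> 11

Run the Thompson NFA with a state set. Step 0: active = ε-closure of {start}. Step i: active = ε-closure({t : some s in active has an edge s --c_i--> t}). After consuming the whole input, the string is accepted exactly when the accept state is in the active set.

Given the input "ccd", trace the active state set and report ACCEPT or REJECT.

initial (ε-close {0}): {0,1,2,3,4,6}
'c' @ 1: {1,3,4,5}  (accept∈set)
'c' @ 2: {1,3,4,5}  (accept∈set)
'd' @ 3: {}  — dead — no transitions
end set {} — state 1 not in

Answer: REJECT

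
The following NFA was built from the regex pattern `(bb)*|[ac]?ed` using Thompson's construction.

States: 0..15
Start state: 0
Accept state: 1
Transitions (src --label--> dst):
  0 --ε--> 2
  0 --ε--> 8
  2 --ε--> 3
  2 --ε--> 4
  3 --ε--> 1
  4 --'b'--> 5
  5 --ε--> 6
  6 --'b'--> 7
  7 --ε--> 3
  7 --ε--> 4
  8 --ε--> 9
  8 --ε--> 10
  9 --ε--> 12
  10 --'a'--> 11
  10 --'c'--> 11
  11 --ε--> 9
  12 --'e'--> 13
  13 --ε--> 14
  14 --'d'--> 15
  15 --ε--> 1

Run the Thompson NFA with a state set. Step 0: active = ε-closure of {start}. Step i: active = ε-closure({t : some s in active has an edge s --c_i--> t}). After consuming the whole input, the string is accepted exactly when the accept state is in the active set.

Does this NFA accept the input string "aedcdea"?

start: ε-closure({0}) = {0,1,2,3,4,8,9,10,12}
'a' @ 1: {9,11,12}
'e' @ 2: {13,14}
'd' @ 3: {1,15}  [accepting]
'c' @ 4: {}  — state set empty
rest 'dea' ignored (set empty)
end set {} — state 1 not in

Answer: REJECT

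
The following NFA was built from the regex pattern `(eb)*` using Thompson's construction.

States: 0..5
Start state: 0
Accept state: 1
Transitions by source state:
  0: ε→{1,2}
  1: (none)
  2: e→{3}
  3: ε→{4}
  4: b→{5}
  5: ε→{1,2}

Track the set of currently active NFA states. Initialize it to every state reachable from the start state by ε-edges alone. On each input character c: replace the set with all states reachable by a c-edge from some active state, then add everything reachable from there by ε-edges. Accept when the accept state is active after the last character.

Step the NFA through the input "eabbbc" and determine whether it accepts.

Answer: REJECT

Derivation:
start: ε-closure({0}) = {0,1,2}
'e' @ 1: {3,4}
'a' @ 2: {}  — dead — no transitions
rest 'bbbc' ignored (set empty)
final: {}; accept 1 not in set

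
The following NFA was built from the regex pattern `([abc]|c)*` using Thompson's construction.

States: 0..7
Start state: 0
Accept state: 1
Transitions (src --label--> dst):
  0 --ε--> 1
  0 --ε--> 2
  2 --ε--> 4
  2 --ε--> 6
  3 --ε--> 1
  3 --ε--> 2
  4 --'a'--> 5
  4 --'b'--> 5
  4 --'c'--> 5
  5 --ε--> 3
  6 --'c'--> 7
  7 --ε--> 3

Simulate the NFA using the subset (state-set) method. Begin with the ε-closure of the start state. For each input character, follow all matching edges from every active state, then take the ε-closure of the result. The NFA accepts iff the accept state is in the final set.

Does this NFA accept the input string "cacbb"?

initial (ε-close {0}): {0,1,2,4,6}
'c' @ 1: {1,2,3,4,5,6,7}  (accept∈set)
'a' @ 2: {1,2,3,4,5,6}  (accept∈set)
'c' @ 3: {1,2,3,4,5,6,7}  (accept∈set)
'b' @ 4: {1,2,3,4,5,6}  (accept∈set)
'b' @ 5: {1,2,3,4,5,6}  (accept∈set)
final: {1,2,3,4,5,6}; accept 1 in set

Answer: ACCEPT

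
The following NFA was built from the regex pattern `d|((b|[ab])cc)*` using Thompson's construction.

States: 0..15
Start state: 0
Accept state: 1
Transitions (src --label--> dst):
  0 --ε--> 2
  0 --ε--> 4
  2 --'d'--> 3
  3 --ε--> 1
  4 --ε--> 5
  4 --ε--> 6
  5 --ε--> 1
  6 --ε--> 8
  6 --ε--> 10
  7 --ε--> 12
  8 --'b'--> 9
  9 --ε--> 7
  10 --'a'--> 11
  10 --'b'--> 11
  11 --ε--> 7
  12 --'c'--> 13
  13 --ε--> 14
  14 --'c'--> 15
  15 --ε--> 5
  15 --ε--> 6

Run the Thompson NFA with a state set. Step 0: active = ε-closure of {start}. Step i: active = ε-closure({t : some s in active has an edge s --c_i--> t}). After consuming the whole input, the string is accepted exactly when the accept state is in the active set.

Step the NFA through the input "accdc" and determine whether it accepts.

start: ε-closure({0}) = {0,1,2,4,5,6,8,10}
'a' @ 1: {7,11,12}
'c' @ 2: {13,14}
'c' @ 3: {1,5,6,8,10,15}  [accepting]
'd' @ 4: {}  — dead — no transitions
rest 'c' ignored (set empty)
after full input: {}  (accept=1 not in)

Answer: REJECT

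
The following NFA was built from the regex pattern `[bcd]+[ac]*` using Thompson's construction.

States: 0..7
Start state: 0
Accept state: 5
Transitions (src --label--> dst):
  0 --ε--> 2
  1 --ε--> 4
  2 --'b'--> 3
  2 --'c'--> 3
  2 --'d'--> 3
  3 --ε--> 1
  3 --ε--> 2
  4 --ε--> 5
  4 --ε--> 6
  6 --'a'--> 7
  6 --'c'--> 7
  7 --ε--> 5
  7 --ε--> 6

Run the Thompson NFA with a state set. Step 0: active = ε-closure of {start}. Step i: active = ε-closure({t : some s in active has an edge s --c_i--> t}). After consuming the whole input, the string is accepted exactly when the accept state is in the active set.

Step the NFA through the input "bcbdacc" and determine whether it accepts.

Answer: ACCEPT

Derivation:
start: ε-closure({0}) = {0,2}
'b' @ 1: {1,2,3,4,5,6}  (accept∈set)
'c' @ 2: {1,2,3,4,5,6,7}  (accept∈set)
'b' @ 3: {1,2,3,4,5,6}  (accept∈set)
'd' @ 4: {1,2,3,4,5,6}  (accept∈set)
'a' @ 5: {5,6,7}  (accept∈set)
'c' @ 6: {5,6,7}  (accept∈set)
'c' @ 7: {5,6,7}  (accept∈set)
after full input: {5,6,7}  (accept=5 in)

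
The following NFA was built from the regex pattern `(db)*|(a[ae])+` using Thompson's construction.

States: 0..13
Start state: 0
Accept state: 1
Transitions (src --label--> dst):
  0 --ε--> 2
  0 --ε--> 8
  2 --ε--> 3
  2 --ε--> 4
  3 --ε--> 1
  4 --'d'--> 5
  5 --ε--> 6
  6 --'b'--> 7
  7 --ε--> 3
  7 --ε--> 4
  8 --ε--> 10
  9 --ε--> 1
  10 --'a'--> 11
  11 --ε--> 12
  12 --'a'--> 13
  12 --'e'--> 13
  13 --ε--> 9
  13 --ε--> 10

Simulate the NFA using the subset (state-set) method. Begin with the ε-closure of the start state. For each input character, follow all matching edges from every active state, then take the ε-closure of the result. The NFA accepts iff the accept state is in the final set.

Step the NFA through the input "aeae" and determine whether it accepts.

Answer: ACCEPT

Trace:
initial (ε-close {0}): {0,1,2,3,4,8,10}
'a' @ 1: {11,12}
'e' @ 2: {1,9,10,13}  [accepting]
'a' @ 3: {11,12}
'e' @ 4: {1,9,10,13}  [accepting]
end set {1,9,10,13} — state 1 in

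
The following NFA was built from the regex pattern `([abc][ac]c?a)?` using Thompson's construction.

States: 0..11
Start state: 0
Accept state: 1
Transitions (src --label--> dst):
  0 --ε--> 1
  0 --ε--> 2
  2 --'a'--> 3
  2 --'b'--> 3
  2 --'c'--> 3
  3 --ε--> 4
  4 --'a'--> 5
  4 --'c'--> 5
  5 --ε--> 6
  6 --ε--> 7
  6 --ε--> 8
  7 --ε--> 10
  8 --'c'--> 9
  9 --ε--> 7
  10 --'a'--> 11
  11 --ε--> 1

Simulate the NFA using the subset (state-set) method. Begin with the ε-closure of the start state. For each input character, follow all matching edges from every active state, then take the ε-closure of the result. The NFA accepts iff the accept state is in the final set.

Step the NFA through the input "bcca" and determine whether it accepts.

Answer: ACCEPT

Derivation:
initial (ε-close {0}): {0,1,2}
'b' @ 1: {3,4}
'c' @ 2: {5,6,7,8,10}
'c' @ 3: {7,9,10}
'a' @ 4: {1,11}  (accept∈set)
end set {1,11} — state 1 in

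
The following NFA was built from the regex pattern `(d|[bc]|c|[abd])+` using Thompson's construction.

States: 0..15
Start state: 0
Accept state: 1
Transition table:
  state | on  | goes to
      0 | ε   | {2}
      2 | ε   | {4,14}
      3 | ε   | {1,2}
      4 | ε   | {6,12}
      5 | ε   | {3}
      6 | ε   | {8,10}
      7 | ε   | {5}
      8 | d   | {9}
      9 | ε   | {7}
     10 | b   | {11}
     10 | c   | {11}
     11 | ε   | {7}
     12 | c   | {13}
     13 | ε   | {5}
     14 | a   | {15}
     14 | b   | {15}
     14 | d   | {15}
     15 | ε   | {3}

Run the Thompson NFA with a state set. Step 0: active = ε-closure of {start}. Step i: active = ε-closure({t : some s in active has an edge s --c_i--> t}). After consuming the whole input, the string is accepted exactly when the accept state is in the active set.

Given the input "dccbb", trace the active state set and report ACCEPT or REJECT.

S₀ = ε-closure({0}) = {0,2,4,6,8,10,12,14}
'd' @ 1: {1,2,3,4,5,6,7,8,9,10,12,14,15}  ✓accept
'c' @ 2: {1,2,3,4,5,6,7,8,10,11,12,13,14}  ✓accept
'c' @ 3: {1,2,3,4,5,6,7,8,10,11,12,13,14}  ✓accept
'b' @ 4: {1,2,3,4,5,6,7,8,10,11,12,14,15}  ✓accept
'b' @ 5: {1,2,3,4,5,6,7,8,10,11,12,14,15}  ✓accept
end set {1,2,3,4,5,6,7,8,10,11,12,14,15} — state 1 in

Answer: ACCEPT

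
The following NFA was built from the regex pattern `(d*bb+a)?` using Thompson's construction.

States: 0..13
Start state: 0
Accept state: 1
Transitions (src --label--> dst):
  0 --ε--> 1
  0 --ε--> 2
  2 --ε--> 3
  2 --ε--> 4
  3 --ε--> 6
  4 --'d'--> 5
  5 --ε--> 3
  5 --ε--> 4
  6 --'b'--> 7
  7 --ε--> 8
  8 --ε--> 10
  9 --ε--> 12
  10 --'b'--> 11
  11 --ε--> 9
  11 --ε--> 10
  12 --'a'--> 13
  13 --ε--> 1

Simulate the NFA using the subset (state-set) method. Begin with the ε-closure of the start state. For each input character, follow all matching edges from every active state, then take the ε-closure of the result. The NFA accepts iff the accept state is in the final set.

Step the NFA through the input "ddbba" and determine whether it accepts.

Answer: ACCEPT

Trace:
start: ε-closure({0}) = {0,1,2,3,4,6}
'd' @ 1: {3,4,5,6}
'd' @ 2: {3,4,5,6}
'b' @ 3: {7,8,10}
'b' @ 4: {9,10,11,12}
'a' @ 5: {1,13}  ✓accept
end set {1,13} — state 1 in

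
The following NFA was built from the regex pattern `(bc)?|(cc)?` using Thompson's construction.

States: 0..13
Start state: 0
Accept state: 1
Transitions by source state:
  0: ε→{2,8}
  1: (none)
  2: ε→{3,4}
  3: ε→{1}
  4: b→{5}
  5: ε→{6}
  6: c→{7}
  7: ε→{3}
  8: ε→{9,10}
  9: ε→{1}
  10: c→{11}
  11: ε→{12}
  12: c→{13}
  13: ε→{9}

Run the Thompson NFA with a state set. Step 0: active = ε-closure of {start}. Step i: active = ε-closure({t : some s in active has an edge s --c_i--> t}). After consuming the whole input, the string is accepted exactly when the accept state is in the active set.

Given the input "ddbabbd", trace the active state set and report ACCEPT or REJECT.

start: ε-closure({0}) = {0,1,2,3,4,8,9,10}
'd' @ 1: {}  — dead — no transitions
rest 'dbabbd' ignored (set empty)
end set {} — state 1 not in

Answer: REJECT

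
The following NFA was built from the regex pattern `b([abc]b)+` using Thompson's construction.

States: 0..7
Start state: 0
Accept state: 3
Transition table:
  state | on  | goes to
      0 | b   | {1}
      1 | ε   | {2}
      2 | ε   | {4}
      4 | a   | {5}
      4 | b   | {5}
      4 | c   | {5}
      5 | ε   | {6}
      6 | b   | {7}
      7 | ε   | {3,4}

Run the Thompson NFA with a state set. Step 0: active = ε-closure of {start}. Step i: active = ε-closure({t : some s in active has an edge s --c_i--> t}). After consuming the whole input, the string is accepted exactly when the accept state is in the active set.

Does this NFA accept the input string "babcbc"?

start: ε-closure({0}) = {0}
'b' @ 1: {1,2,4}
'a' @ 2: {5,6}
'b' @ 3: {3,4,7}  [accepting]
'c' @ 4: {5,6}
'b' @ 5: {3,4,7}  [accepting]
'c' @ 6: {5,6}
final: {5,6}; accept 3 not in set

Answer: REJECT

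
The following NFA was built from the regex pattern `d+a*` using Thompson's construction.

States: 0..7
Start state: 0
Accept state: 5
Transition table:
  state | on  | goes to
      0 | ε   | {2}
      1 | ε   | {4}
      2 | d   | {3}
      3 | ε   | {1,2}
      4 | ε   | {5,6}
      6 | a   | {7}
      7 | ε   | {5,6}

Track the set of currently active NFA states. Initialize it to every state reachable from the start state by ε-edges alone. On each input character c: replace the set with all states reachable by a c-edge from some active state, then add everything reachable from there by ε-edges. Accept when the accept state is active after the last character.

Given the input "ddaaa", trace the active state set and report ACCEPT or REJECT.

Answer: ACCEPT

Trace:
S₀ = ε-closure({0}) = {0,2}
'd' @ 1: {1,2,3,4,5,6}  ✓accept
'd' @ 2: {1,2,3,4,5,6}  ✓accept
'a' @ 3: {5,6,7}  ✓accept
'a' @ 4: {5,6,7}  ✓accept
'a' @ 5: {5,6,7}  ✓accept
final: {5,6,7}; accept 5 in set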